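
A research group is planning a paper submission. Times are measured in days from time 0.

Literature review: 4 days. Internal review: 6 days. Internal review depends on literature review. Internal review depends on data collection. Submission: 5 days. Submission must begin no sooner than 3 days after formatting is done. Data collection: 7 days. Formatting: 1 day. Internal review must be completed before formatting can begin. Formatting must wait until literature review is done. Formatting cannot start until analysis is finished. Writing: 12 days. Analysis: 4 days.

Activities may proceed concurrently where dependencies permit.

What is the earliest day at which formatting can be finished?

Nothing blocks analysis, so it runs from day 0 to day 4.
Nothing blocks data collection, so it runs from day 0 to day 7.
Literature review can start immediately at day 0; it finishes at day 4.
For internal review: literature review (finishes day 4); data collection (finishes day 7). Taking the maximum gives a start of day 7, and it finishes at 7 + 6 = day 13.
For formatting: internal review (finishes day 13); literature review (finishes day 4); analysis (finishes day 4). Taking the maximum gives a start of day 13, and it finishes at 13 + 1 = day 14.

14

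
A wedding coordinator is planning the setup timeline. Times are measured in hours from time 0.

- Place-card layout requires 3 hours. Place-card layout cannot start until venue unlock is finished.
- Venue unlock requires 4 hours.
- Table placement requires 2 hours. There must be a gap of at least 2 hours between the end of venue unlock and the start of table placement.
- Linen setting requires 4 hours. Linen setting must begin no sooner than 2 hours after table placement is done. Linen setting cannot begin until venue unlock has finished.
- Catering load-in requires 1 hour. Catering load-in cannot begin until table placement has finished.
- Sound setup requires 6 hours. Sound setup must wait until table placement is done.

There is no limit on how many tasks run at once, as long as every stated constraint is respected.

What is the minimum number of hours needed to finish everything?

14

Nothing blocks venue unlock, so it runs from hour 0 to hour 4.
Place-card layout cannot begin until venue unlock (finishes hour 4). It runs from hour 4 to 4 + 3 = hour 7.
After venue unlock (finishes hour 4, plus 2-hour gap → hour 6), table placement can start at hour 6 and finishes at hour 8.
Catering load-in waits on table placement (finishes hour 8), so it starts at hour 8 and finishes at 8 + 1 = hour 9.
Sound setup cannot begin until table placement (finishes hour 8). It runs from hour 8 to 8 + 6 = hour 14.
Linen setting has to wait for table placement (finishes hour 8, plus 2-hour gap → hour 10); venue unlock (finishes hour 4). The latest of these is hour 10, so linen setting runs hour 10 to 10 + 4 = hour 14.
All tasks are finished once the last one completes. Finish times: Venue unlock at 4, Table placement at 8, Linen setting at 14, Sound setup at 14, Catering load-in at 9, Place-card layout at 7. The latest is hour 14.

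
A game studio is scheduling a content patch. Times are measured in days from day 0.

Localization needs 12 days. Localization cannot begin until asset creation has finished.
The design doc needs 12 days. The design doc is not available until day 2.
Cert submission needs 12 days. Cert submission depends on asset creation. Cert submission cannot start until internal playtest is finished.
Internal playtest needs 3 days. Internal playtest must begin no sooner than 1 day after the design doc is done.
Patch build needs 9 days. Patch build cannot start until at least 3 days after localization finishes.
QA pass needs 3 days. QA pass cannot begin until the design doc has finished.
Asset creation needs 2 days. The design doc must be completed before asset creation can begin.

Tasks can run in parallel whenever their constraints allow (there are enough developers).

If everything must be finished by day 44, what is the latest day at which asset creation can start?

Patch build has no dependents, so it just needs to finish by day 44. Starting by 44 − 9 = day 35 achieves that.
Localization must finish before patch build (must start by day 35, minus 3-day gap → day 32). With a 12-day duration, localization must start by 32 − 12 = day 20.
To finish by day 44, cert submission (duration 12) must start no later than day 32.
Asset creation feeds localization (must start by day 20); cert submission (must start by day 32). Taking the minimum, asset creation must finish by day 20 and start by 20 − 2 = day 18.

18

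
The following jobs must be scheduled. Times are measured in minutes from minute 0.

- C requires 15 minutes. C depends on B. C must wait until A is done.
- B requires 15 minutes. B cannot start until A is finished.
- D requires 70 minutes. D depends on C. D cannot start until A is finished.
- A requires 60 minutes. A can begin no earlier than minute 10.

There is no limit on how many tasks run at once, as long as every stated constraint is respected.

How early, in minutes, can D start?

100

A waits on its own release at minute 10, so it starts at minute 10 and finishes at 10 + 60 = minute 70.
After A (finishes minute 70), B can start at minute 70 and finishes at minute 85.
C has to wait for B (finishes minute 85); A (finishes minute 70). The latest of these is minute 85, so C runs minute 85 to 85 + 15 = minute 100.
D waits on C (finishes minute 100); A (finishes minute 70). The latest of these is minute 100, which is the earliest D can start.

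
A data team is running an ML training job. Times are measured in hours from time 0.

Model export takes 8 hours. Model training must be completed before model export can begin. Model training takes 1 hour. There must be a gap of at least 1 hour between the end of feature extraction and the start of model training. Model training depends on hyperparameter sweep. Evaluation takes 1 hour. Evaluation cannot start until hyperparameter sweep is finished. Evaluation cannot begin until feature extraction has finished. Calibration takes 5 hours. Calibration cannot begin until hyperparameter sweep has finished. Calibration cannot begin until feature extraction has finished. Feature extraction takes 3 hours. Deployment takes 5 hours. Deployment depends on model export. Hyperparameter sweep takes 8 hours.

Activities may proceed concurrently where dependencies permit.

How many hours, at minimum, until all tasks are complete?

Hyperparameter sweep has no prerequisites, so it starts at hour 0 and finishes at hour 8.
Feature extraction has no prerequisites, so it starts at hour 0 and finishes at hour 3.
Calibration has to wait for hyperparameter sweep (finishes hour 8); feature extraction (finishes hour 3). The latest of these is hour 8, so calibration runs hour 8 to 8 + 5 = hour 13.
Evaluation has to wait for hyperparameter sweep (finishes hour 8); feature extraction (finishes hour 3). The latest of these is hour 8, so evaluation runs hour 8 to 8 + 1 = hour 9.
For model training: feature extraction (finishes hour 3, plus 1-hour gap → hour 4); hyperparameter sweep (finishes hour 8). Taking the maximum gives a start of hour 8, and it finishes at 8 + 1 = hour 9.
After model training (finishes hour 9), model export can start at hour 9 and finishes at hour 17.
Deployment waits on model export (finishes hour 17), so it starts at hour 17 and finishes at 17 + 5 = hour 22.
All tasks are finished once the last one completes. Finish times: Feature extraction at 3, Hyperparameter sweep at 8, Model training at 9, Evaluation at 9, Calibration at 13, Model export at 17, Deployment at 22. The latest is hour 22.

22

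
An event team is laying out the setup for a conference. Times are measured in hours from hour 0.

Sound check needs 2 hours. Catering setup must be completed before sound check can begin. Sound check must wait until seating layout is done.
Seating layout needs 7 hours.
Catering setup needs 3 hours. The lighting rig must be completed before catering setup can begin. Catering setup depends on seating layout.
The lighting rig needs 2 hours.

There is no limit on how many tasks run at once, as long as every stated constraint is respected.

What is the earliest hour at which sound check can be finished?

Seating layout can start immediately at hour 0; it finishes at hour 7.
The lighting rig has no prerequisites, so it starts at hour 0 and finishes at hour 2.
Catering setup has to wait for the lighting rig (finishes hour 2); seating layout (finishes hour 7). The latest of these is hour 7, so catering setup runs hour 7 to 7 + 3 = hour 10.
Sound check needs all of catering setup (finishes hour 10); seating layout (finishes hour 7). That puts its earliest start at hour 10; it finishes at 10 + 2 = hour 12.

12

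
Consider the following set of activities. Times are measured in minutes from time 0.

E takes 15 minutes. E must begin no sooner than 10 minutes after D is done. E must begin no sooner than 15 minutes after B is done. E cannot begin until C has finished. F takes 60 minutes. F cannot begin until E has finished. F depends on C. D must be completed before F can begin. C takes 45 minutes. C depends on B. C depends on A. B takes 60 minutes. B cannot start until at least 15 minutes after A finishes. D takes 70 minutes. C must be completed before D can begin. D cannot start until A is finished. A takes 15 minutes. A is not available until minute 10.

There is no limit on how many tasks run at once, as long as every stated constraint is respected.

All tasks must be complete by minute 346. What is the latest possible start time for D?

191

Nothing follows F; the deadline of minute 346 is its only limit. It must start by 346 − 60 = minute 286.
E feeds into F (must start by minute 286); so E must finish by minute 286 and therefore start by minute 271.
For D: E (must start by minute 271, minus 10-minute gap → minute 261); F (must start by minute 286). The most restrictive is minute 261; with a 70-minute duration, D must start by minute 191.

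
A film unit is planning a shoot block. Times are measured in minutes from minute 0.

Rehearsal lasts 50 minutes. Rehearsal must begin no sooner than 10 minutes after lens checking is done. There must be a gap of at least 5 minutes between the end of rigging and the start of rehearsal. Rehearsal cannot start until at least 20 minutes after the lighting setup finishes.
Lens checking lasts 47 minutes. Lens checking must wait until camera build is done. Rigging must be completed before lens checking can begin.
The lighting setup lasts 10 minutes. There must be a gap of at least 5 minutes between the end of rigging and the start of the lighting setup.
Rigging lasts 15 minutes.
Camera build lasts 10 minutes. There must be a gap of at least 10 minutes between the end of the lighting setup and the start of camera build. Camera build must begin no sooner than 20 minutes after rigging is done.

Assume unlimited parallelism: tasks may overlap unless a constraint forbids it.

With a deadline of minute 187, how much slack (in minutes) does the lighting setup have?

Rigging can start immediately at minute 0; it finishes at minute 15.
After rigging (finishes minute 15, plus 5-minute gap → minute 20), the lighting setup can start at minute 20 and finishes at minute 30.

Working backward from the deadline:
Nothing follows rehearsal; the deadline of minute 187 is its only limit. It must start by 187 − 50 = minute 137.
Lens checking feeds into rehearsal (must start by minute 137, minus 10-minute gap → minute 127); so lens checking must finish by minute 127 and therefore start by minute 80.
Since lens checking (must start by minute 80) depends on it, camera build must finish by minute 80. Backing off its 10-minute duration gives a latest start of minute 70.
The lighting setup has several dependents: camera build (must start by minute 70, minus 10-minute gap → minute 60); rehearsal (must start by minute 137, minus 20-minute gap → minute 117). The earliest of those limits is minute 60, so the lighting setup must start by 60 − 10 = minute 50.
So the lighting setup can start as early as minute 20 and as late as minute 50, giving 50 − 20 = 30 minutes of slack.

30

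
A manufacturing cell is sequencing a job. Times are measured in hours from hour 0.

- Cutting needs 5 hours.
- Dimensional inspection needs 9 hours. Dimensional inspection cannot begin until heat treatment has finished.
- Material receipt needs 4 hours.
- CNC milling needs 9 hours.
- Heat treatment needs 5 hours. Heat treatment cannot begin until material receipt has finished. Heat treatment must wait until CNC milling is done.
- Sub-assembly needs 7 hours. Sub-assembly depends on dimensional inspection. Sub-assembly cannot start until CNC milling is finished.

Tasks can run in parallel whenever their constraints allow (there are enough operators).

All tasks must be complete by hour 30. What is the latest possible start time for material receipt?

Nothing follows sub-assembly; the deadline of hour 30 is its only limit. It must start by 30 − 7 = hour 23.
Dimensional inspection feeds into sub-assembly (must start by hour 23); so dimensional inspection must finish by hour 23 and therefore start by hour 14.
Heat treatment must finish before dimensional inspection (must start by hour 14). With a 5-hour duration, heat treatment must start by 14 − 5 = hour 9.
Material receipt feeds into heat treatment (must start by hour 9); so material receipt must finish by hour 9 and therefore start by hour 5.

5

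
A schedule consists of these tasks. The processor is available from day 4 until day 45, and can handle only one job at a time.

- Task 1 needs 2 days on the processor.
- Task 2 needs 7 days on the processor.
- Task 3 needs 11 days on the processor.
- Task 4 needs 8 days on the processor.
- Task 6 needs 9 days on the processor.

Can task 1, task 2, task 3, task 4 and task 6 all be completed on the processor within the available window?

Yes

The processor window is 45 − 4 = 41 days.
Running back to back, the jobs need 2 + 7 + 11 + 8 + 9 = 37 days on the processor.
Since 37 ≤ 41, they fit within the window.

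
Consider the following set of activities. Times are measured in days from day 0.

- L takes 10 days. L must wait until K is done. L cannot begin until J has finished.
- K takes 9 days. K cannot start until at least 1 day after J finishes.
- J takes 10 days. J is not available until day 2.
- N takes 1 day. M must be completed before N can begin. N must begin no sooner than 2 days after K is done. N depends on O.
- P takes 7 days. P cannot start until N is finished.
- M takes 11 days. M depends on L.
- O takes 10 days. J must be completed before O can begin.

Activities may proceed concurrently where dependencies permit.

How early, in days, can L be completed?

After its own release at day 2, J can start at day 2 and finishes at day 12.
After J (finishes day 12, plus 1-day gap → day 13), K can start at day 13 and finishes at day 22.
For L: K (finishes day 22); J (finishes day 12). Taking the maximum gives a start of day 22, and it finishes at 22 + 10 = day 32.

32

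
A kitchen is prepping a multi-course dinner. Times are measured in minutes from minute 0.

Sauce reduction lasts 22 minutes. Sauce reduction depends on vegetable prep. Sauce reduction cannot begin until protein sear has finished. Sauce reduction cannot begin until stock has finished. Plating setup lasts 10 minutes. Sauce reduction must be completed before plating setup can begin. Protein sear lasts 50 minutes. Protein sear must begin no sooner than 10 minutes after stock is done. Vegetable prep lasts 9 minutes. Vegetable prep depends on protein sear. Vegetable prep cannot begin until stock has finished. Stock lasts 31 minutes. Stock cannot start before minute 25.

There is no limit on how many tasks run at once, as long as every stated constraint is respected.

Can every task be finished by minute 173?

Yes

After its own release at minute 25, stock can start at minute 25 and finishes at minute 56.
Protein sear waits on stock (finishes minute 56, plus 10-minute gap → minute 66), so it starts at minute 66 and finishes at 66 + 50 = minute 116.
Vegetable prep cannot start until protein sear (finishes minute 116); stock (finishes minute 56). The controlling bound is minute 116, so vegetable prep finishes at 116 + 9 = minute 125.
For sauce reduction: vegetable prep (finishes minute 125); protein sear (finishes minute 116); stock (finishes minute 56). Taking the maximum gives a start of minute 125, and it finishes at 125 + 22 = minute 147.
After sauce reduction (finishes minute 147), plating setup can start at minute 147 and finishes at minute 157.
Every task is finished by minute 157, which is no later than the deadline of 173, so the schedule is feasible.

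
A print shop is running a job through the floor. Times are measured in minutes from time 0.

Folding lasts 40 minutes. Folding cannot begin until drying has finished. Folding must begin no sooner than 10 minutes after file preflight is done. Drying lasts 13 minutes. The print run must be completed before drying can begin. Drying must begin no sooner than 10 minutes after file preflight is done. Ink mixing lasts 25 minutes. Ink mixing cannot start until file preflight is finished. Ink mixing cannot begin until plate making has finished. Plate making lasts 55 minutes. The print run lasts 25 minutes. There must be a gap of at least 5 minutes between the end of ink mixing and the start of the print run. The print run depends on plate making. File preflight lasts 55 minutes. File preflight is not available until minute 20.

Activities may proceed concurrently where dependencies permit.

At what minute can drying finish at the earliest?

143

Plate making can start immediately at minute 0; it finishes at minute 55.
After its own release at minute 20, file preflight can start at minute 20 and finishes at minute 75.
Ink mixing has to wait for file preflight (finishes minute 75); plate making (finishes minute 55). The latest of these is minute 75, so ink mixing runs minute 75 to 75 + 25 = minute 100.
For the print run: ink mixing (finishes minute 100, plus 5-minute gap → minute 105); plate making (finishes minute 55). Taking the maximum gives a start of minute 105, and it finishes at 105 + 25 = minute 130.
For drying: the print run (finishes minute 130); file preflight (finishes minute 75, plus 10-minute gap → minute 85). Taking the maximum gives a start of minute 130, and it finishes at 130 + 13 = minute 143.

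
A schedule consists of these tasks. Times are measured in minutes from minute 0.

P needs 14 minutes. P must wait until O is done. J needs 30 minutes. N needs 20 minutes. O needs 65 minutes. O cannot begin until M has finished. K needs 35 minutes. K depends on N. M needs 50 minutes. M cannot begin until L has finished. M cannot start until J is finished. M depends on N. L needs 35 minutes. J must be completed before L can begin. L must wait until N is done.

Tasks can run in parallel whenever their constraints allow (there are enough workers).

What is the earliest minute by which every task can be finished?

194

N can start immediately at minute 0; it finishes at minute 20.
K waits on N (finishes minute 20), so it starts at minute 20 and finishes at 20 + 35 = minute 55.
J has no prerequisites, so it starts at minute 0 and finishes at minute 30.
L needs all of J (finishes minute 30); N (finishes minute 20). That puts its earliest start at minute 30; it finishes at 30 + 35 = minute 65.
M cannot start until L (finishes minute 65); J (finishes minute 30); N (finishes minute 20). The controlling bound is minute 65, so M finishes at 65 + 50 = minute 115.
After M (finishes minute 115), O can start at minute 115 and finishes at minute 180.
P waits on O (finishes minute 180), so it starts at minute 180 and finishes at 180 + 14 = minute 194.
All tasks are finished once the last one completes. Finish times: J at 30, K at 55, L at 65, M at 115, N at 20, O at 180, P at 194. The latest is minute 194.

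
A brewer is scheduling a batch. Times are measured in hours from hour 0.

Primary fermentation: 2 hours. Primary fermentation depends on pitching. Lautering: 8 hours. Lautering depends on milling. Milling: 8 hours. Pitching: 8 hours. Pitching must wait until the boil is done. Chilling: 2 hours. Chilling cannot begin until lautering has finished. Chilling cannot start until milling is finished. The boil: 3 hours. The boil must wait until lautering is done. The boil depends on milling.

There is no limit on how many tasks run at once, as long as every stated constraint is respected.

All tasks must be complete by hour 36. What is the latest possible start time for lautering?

15

To finish by hour 36, primary fermentation (duration 2) must start no later than hour 34.
Pitching must finish before primary fermentation (must start by hour 34). With an 8-hour duration, pitching must start by 34 − 8 = hour 26.
The boil must finish before pitching (must start by hour 26). With a 3-hour duration, the boil must start by 26 − 3 = hour 23.
Chilling must finish by hour 36; it takes 2 hours, so it must start by 36 − 2 = hour 34.
Lautering feeds the boil (must start by hour 23); chilling (must start by hour 34). Taking the minimum, lautering must finish by hour 23 and start by 23 − 8 = hour 15.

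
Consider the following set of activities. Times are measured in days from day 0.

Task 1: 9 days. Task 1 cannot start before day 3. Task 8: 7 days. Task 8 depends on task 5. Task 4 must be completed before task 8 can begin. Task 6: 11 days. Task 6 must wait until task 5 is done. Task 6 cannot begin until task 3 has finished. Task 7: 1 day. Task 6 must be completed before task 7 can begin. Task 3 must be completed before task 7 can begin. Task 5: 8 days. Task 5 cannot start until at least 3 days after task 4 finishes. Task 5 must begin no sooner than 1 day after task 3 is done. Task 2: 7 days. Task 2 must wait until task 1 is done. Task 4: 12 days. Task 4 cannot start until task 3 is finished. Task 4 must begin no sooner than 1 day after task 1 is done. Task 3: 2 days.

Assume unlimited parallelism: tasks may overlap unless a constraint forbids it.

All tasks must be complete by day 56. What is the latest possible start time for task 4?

21

Task 7 must finish by day 56; it takes 1 day, so it must start by 56 − 1 = day 55.
Task 6 has to be done before task 7 (must start by day 55). That means finishing by day 55, i.e. starting by 55 − 11 = day 44.
Task 8 must finish by day 56; it takes 7 days, so it must start by 56 − 7 = day 49.
Task 5 has several dependents: task 6 (must start by day 44); task 8 (must start by day 49). The earliest of those limits is day 44, so task 5 must start by 44 − 8 = day 36.
Task 4 has several dependents: task 5 (must start by day 36, minus 3-day gap → day 33); task 8 (must start by day 49). The earliest of those limits is day 33, so task 4 must start by 33 − 12 = day 21.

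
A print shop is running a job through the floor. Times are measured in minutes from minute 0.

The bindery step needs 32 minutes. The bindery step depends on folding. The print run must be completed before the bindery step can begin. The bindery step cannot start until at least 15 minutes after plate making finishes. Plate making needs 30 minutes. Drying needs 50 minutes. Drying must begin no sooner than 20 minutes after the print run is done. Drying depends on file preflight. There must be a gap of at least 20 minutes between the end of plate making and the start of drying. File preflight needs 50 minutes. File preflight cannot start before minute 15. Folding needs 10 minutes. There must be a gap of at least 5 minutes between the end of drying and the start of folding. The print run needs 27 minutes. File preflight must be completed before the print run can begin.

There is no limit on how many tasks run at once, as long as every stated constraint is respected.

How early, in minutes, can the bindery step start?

177

Plate making can start immediately at minute 0; it finishes at minute 30.
File preflight cannot begin until its own release at minute 15. It runs from minute 15 to 15 + 50 = minute 65.
The print run waits on file preflight (finishes minute 65), so it starts at minute 65 and finishes at 65 + 27 = minute 92.
For drying: the print run (finishes minute 92, plus 20-minute gap → minute 112); file preflight (finishes minute 65); plate making (finishes minute 30, plus 20-minute gap → minute 50). Taking the maximum gives a start of minute 112, and it finishes at 112 + 50 = minute 162.
After drying (finishes minute 162, plus 5-minute gap → minute 167), folding can start at minute 167 and finishes at minute 177.
The bindery step waits on folding (finishes minute 177); the print run (finishes minute 92); plate making (finishes minute 30, plus 15-minute gap → minute 45). The latest of these is minute 177, which is the earliest the bindery step can start.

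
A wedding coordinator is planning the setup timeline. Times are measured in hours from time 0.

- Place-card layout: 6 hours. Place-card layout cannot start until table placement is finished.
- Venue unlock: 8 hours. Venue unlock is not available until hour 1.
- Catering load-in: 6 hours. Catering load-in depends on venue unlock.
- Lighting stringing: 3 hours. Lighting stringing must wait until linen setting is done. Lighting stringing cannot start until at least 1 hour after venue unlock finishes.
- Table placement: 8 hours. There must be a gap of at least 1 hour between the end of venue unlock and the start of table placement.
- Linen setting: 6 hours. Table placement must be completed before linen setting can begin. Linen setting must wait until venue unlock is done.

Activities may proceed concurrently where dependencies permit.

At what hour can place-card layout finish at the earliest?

After its own release at hour 1, venue unlock can start at hour 1 and finishes at hour 9.
After venue unlock (finishes hour 9, plus 1-hour gap → hour 10), table placement can start at hour 10 and finishes at hour 18.
Place-card layout waits on table placement (finishes hour 18), so it starts at hour 18 and finishes at 18 + 6 = hour 24.

24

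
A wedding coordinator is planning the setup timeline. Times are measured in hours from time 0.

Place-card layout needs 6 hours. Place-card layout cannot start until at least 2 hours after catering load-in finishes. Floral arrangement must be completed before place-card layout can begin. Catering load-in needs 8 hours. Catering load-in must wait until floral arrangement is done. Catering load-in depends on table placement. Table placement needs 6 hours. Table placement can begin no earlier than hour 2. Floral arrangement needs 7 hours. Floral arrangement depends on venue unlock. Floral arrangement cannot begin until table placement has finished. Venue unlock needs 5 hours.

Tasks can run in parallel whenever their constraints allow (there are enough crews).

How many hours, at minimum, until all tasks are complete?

Table placement cannot begin until its own release at hour 2. It runs from hour 2 to 2 + 6 = hour 8.
Venue unlock can start immediately at hour 0; it finishes at hour 5.
Floral arrangement needs all of venue unlock (finishes hour 5); table placement (finishes hour 8). That puts its earliest start at hour 8; it finishes at 8 + 7 = hour 15.
Catering load-in needs all of floral arrangement (finishes hour 15); table placement (finishes hour 8). That puts its earliest start at hour 15; it finishes at 15 + 8 = hour 23.
Place-card layout cannot start until catering load-in (finishes hour 23, plus 2-hour gap → hour 25); floral arrangement (finishes hour 15). The controlling bound is hour 25, so place-card layout finishes at 25 + 6 = hour 31.
All tasks are finished once the last one completes. Finish times: Venue unlock at 5, Table placement at 8, Floral arrangement at 15, Catering load-in at 23, Place-card layout at 31. The latest is hour 31.

31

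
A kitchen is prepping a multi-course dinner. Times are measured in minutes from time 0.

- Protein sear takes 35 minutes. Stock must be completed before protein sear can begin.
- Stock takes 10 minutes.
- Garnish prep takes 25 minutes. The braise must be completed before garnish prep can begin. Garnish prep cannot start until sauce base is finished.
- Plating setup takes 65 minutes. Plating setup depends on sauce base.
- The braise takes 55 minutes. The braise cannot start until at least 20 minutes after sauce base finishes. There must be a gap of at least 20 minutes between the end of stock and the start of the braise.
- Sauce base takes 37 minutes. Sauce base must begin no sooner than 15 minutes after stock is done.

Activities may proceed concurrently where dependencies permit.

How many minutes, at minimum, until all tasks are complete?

Stock can start immediately at minute 0; it finishes at minute 10.
Protein sear waits on stock (finishes minute 10), so it starts at minute 10 and finishes at 10 + 35 = minute 45.
Sauce base cannot begin until stock (finishes minute 10, plus 15-minute gap → minute 25). It runs from minute 25 to 25 + 37 = minute 62.
Plating setup cannot begin until sauce base (finishes minute 62). It runs from minute 62 to 62 + 65 = minute 127.
The braise needs all of sauce base (finishes minute 62, plus 20-minute gap → minute 82); stock (finishes minute 10, plus 20-minute gap → minute 30). That puts its earliest start at minute 82; it finishes at 82 + 55 = minute 137.
Garnish prep has to wait for the braise (finishes minute 137); sauce base (finishes minute 62). The latest of these is minute 137, so garnish prep runs minute 137 to 137 + 25 = minute 162.
All tasks are finished once the last one completes. Finish times: Stock at 10, Sauce base at 62, The braise at 137, Protein sear at 45, Plating setup at 127, Garnish prep at 162. The latest is minute 162.

162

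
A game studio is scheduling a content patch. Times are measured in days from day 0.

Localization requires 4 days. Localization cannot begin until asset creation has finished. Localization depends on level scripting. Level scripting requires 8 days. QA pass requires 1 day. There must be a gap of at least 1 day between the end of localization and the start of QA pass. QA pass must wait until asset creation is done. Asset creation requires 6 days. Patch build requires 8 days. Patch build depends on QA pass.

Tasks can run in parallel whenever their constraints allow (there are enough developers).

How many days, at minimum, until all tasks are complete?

22

Nothing blocks level scripting, so it runs from day 0 to day 8.
Asset creation has no prerequisites, so it starts at day 0 and finishes at day 6.
For localization: asset creation (finishes day 6); level scripting (finishes day 8). Taking the maximum gives a start of day 8, and it finishes at 8 + 4 = day 12.
QA pass needs all of localization (finishes day 12, plus 1-day gap → day 13); asset creation (finishes day 6). That puts its earliest start at day 13; it finishes at 13 + 1 = day 14.
Patch build cannot begin until QA pass (finishes day 14). It runs from day 14 to 14 + 8 = day 22.
All tasks are finished once the last one completes. Finish times: Asset creation at 6, Level scripting at 8, Localization at 12, QA pass at 14, Patch build at 22. The latest is day 22.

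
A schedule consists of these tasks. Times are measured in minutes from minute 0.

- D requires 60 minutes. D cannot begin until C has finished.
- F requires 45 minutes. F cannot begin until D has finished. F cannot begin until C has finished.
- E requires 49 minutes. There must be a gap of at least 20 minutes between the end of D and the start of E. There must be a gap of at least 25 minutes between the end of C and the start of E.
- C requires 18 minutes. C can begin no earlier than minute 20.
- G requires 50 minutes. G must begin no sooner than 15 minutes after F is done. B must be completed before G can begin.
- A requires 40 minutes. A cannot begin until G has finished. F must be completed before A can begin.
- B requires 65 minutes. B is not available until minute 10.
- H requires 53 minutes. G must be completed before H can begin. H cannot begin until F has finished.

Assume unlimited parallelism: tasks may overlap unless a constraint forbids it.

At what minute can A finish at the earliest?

248

C cannot begin until its own release at minute 20. It runs from minute 20 to 20 + 18 = minute 38.
D waits on C (finishes minute 38), so it starts at minute 38 and finishes at 38 + 60 = minute 98.
For F: D (finishes minute 98); C (finishes minute 38). Taking the maximum gives a start of minute 98, and it finishes at 98 + 45 = minute 143.
After its own release at minute 10, B can start at minute 10 and finishes at minute 75.
For G: F (finishes minute 143, plus 15-minute gap → minute 158); B (finishes minute 75). Taking the maximum gives a start of minute 158, and it finishes at 158 + 50 = minute 208.
A has to wait for G (finishes minute 208); F (finishes minute 143). The latest of these is minute 208, so A runs minute 208 to 208 + 40 = minute 248.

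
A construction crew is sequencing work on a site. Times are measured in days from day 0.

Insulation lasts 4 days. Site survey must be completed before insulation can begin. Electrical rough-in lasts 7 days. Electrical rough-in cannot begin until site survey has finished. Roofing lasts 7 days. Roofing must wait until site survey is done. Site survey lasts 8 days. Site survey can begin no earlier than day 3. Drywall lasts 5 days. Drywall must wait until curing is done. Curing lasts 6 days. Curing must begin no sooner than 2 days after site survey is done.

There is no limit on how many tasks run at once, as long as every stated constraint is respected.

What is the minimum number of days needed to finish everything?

Site survey waits on its own release at day 3, so it starts at day 3 and finishes at 3 + 8 = day 11.
Insulation cannot begin until site survey (finishes day 11). It runs from day 11 to 11 + 4 = day 15.
Electrical rough-in cannot begin until site survey (finishes day 11). It runs from day 11 to 11 + 7 = day 18.
Roofing waits on site survey (finishes day 11), so it starts at day 11 and finishes at 11 + 7 = day 18.
After site survey (finishes day 11, plus 2-day gap → day 13), curing can start at day 13 and finishes at day 19.
After curing (finishes day 19), drywall can start at day 19 and finishes at day 24.
All tasks are finished once the last one completes. Finish times: Site survey at 11, Curing at 19, Roofing at 18, Electrical rough-in at 18, Insulation at 15, Drywall at 24. The latest is day 24.

24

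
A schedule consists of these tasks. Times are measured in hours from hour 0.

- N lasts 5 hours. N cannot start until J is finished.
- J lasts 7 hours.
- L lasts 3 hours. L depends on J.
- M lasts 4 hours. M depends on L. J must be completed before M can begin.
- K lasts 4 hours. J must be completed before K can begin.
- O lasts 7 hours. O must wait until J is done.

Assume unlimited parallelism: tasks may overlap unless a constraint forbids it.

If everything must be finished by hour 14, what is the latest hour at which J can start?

K has no dependents, so it just needs to finish by hour 14. Starting by 14 − 4 = hour 10 achieves that.
Nothing follows M; the deadline of hour 14 is its only limit. It must start by 14 − 4 = hour 10.
L has to be done before M (must start by hour 10). That means finishing by hour 10, i.e. starting by 10 − 3 = hour 7.
Nothing follows N; the deadline of hour 14 is its only limit. It must start by 14 − 5 = hour 9.
Nothing follows O; the deadline of hour 14 is its only limit. It must start by 14 − 7 = hour 7.
J has several dependents: K (must start by hour 10); L (must start by hour 7); M (must start by hour 10); N (must start by hour 9); O (must start by hour 7). The earliest of those limits is hour 7, so J must start by 7 − 7 = hour 0.

0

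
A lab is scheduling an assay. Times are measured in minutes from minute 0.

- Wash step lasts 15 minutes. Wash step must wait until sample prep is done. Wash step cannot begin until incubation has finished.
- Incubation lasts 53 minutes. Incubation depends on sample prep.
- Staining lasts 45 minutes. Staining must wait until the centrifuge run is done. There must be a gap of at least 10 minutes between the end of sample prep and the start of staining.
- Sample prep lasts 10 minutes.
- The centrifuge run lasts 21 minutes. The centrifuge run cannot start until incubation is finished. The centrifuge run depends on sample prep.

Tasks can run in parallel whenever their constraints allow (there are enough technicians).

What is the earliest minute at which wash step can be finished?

Nothing blocks sample prep, so it runs from minute 0 to minute 10.
After sample prep (finishes minute 10), incubation can start at minute 10 and finishes at minute 63.
Wash step cannot start until sample prep (finishes minute 10); incubation (finishes minute 63). The controlling bound is minute 63, so wash step finishes at 63 + 15 = minute 78.

78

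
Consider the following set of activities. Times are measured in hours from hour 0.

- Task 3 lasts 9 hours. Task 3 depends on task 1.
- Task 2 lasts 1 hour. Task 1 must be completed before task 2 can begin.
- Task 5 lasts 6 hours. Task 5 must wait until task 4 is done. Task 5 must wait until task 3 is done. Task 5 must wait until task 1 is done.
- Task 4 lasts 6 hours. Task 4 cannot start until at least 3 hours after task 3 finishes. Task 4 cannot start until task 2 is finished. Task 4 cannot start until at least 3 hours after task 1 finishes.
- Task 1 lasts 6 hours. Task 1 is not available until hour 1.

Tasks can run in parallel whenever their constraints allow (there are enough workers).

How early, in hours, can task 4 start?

19

Task 1 waits on its own release at hour 1, so it starts at hour 1 and finishes at 1 + 6 = hour 7.
Task 3 cannot begin until task 1 (finishes hour 7). It runs from hour 7 to 7 + 9 = hour 16.
Task 2 cannot begin until task 1 (finishes hour 7). It runs from hour 7 to 7 + 1 = hour 8.
Task 4 waits on task 3 (finishes hour 16, plus 3-hour gap → hour 19); task 2 (finishes hour 8); task 1 (finishes hour 7, plus 3-hour gap → hour 10). The latest of these is hour 19, which is the earliest task 4 can start.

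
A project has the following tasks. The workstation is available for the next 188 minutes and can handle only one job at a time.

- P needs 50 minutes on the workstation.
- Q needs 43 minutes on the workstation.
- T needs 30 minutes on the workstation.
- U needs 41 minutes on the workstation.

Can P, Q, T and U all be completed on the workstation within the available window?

Yes

Running back to back, the jobs need 50 + 43 + 30 + 41 = 164 minutes on the workstation.
Since 164 ≤ 188, they fit within the window.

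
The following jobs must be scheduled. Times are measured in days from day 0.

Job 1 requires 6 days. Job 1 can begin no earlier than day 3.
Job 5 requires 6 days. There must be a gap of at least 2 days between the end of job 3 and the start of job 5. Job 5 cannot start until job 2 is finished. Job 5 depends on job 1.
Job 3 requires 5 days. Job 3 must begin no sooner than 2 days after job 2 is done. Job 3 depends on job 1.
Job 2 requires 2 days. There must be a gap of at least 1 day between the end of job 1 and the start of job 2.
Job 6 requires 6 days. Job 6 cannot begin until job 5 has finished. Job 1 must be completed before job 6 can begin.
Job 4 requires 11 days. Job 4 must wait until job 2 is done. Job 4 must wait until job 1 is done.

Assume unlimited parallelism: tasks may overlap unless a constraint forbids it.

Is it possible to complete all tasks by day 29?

After its own release at day 3, job 1 can start at day 3 and finishes at day 9.
Job 2 cannot begin until job 1 (finishes day 9, plus 1-day gap → day 10). It runs from day 10 to 10 + 2 = day 12.
Job 4 has to wait for job 2 (finishes day 12); job 1 (finishes day 9). The latest of these is day 12, so job 4 runs day 12 to 12 + 11 = day 23.
For job 3: job 2 (finishes day 12, plus 2-day gap → day 14); job 1 (finishes day 9). Taking the maximum gives a start of day 14, and it finishes at 14 + 5 = day 19.
Job 5 needs all of job 3 (finishes day 19, plus 2-day gap → day 21); job 2 (finishes day 12); job 1 (finishes day 9). That puts its earliest start at day 21; it finishes at 21 + 6 = day 27.
Job 6 cannot start until job 5 (finishes day 27); job 1 (finishes day 9). The controlling bound is day 27, so job 6 finishes at 27 + 6 = day 33.
The earliest everything can be done is day 33, which is after the deadline of 29, so it is not possible.

No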